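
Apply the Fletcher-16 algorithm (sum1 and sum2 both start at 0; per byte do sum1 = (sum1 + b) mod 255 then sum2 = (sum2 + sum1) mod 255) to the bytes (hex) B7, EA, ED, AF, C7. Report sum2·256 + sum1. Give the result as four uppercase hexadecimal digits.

Running sums (mod 255):
  after byte 0 (B7): sum1=183, sum2=183
  after byte 1 (EA): sum1=162, sum2=90
  after byte 2 (ED): sum1=144, sum2=234
  after byte 3 (AF): sum1=64, sum2=43
  after byte 4 (C7): sum1=8, sum2=51
Checksum = sum2·256 + sum1 = 51·256 + 8 = 13064 = 0x3308.

3308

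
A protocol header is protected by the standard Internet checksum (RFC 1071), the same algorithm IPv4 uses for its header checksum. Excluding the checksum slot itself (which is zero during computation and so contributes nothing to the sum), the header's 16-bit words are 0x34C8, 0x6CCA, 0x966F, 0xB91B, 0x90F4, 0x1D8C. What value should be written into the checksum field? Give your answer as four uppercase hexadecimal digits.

6061

One's-complement addition (fold any carry out of bit 15 back into bit 0):
  0x34C8 + 0x6CCA = 0x0A192
  0xA192 + 0x966F = 0x13801 → wrap carry → 0x3802
  0x3802 + 0xB91B = 0x0F11D
  0xF11D + 0x90F4 = 0x18211 → wrap carry → 0x8212
  0x8212 + 0x1D8C = 0x09F9E
One's-complement sum = 0x9F9E.
Checksum = ~0x9F9E & 0xFFFF = 0x6061.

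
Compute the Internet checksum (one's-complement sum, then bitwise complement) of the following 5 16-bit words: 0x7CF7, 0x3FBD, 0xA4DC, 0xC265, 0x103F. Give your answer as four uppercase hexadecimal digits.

One's-complement addition (fold any carry out of bit 15 back into bit 0):
  0x7CF7 + 0x3FBD = 0x0BCB4
  0xBCB4 + 0xA4DC = 0x16190 → wrap carry → 0x6191
  0x6191 + 0xC265 = 0x123F6 → wrap carry → 0x23F7
  0x23F7 + 0x103F = 0x03436
One's-complement sum = 0x3436.
Checksum = ~0x3436 & 0xFFFF = 0xCBC9.

CBC9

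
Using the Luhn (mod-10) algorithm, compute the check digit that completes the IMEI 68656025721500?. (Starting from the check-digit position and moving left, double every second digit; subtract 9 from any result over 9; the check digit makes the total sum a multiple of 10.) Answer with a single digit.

Partial digits right→left: 0 0 5 1 2 7 5 2 0 6 5 6 8 6
Double every second digit counting from the check-digit position (so the 1st, 3rd, 5th, ... of the partial from the right).
  doubled (with −9 where >9): 0 1 4 1 0 1 7 → sum 14
  kept as-is: 0 1 7 2 6 6 6 → sum 28
Total = 14 + 28 = 42.
Check digit = (10 − (42 mod 10)) mod 10 = 8.

8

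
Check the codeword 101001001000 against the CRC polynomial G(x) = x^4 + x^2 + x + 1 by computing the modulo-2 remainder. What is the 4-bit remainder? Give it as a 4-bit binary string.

0000

Modulo-2 division of 101001001000 by 10111:
  pos 0: 10100 XOR 10111 = 00011
  pos 3: 11100 XOR 10111 = 01011
  pos 4: 10111 XOR 10111 = 00000
Remainder = 0000 (zero — the frame passes the CRC check).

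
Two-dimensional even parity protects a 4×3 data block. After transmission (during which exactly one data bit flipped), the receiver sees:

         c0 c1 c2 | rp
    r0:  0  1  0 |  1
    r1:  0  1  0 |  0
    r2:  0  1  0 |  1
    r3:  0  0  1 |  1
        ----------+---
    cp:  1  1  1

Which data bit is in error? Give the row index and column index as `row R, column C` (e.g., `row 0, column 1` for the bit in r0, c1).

row 1, column 0

Recompute each row's even parity and compare to rp:
  r0: data parity 1, sent rp 1 → ok
  r1: data parity 1, sent rp 0 → mismatch
  r2: data parity 1, sent rp 1 → ok
  r3: data parity 1, sent rp 1 → ok
Recompute each column's even parity and compare to cp:
  c0: data parity 0, sent cp 1 → mismatch
  c1: data parity 1, sent cp 1 → ok
  c2: data parity 1, sent cp 1 → ok
Exactly one row (r1) and one column (c0) fail → the flipped bit is at their intersection.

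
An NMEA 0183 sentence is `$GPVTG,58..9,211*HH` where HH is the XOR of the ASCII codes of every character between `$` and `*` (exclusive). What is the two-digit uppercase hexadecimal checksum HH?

54

XOR the ASCII codes of the payload characters:
  'G' = 0x47 → acc = 0x47
  'P' = 0x50 → acc = 0x17
  'V' = 0x56 → acc = 0x41
  'T' = 0x54 → acc = 0x15
  'G' = 0x47 → acc = 0x52
  ',' = 0x2C → acc = 0x7E
  '5' = 0x35 → acc = 0x4B
  '8' = 0x38 → acc = 0x73
  '.' = 0x2E → acc = 0x5D
  '.' = 0x2E → acc = 0x73
  '9' = 0x39 → acc = 0x4A
  ',' = 0x2C → acc = 0x66
  '2' = 0x32 → acc = 0x54
  '1' = 0x31 → acc = 0x65
  '1' = 0x31 → acc = 0x54
Checksum = 0x54.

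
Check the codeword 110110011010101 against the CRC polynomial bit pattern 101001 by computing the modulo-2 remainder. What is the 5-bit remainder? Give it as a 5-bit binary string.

00000

Modulo-2 division of 110110011010101 by 101001:
  pos 0: 110110 XOR 101001 = 011111
  pos 1: 111110 XOR 101001 = 010111
  pos 2: 101111 XOR 101001 = 000110
  pos 5: 110101 XOR 101001 = 011100
  pos 6: 111000 XOR 101001 = 010001
  pos 7: 100011 XOR 101001 = 001010
  pos 9: 101001 XOR 101001 = 000000
Remainder = 00000 (zero — the frame passes the CRC check).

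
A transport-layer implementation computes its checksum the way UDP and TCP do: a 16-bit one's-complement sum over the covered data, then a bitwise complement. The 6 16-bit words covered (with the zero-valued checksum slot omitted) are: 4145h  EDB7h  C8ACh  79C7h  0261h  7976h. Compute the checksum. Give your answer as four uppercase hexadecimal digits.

One's-complement addition (fold any carry out of bit 15 back into bit 0):
  0x4145 + 0xEDB7 = 0x12EFC → wrap carry → 0x2EFD
  0x2EFD + 0xC8AC = 0x0F7A9
  0xF7A9 + 0x79C7 = 0x17170 → wrap carry → 0x7171
  0x7171 + 0x0261 = 0x073D2
  0x73D2 + 0x7976 = 0x0ED48
One's-complement sum = 0xED48.
Checksum = ~0xED48 & 0xFFFF = 0x12B7.

12B7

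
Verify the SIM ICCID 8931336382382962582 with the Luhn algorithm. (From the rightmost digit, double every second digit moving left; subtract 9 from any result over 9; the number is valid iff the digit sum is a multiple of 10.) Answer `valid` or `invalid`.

valid

From the right, keep odd positions and double even positions (subtract 9 from any doubled value over 9):
  doubled (positions 2,4,...): 7 4 9 7 4 6 6 2 9 → sum 54
  kept (positions 1,3,...): 2 5 6 2 3 8 6 3 3 8 → sum 46
Total = 100.
100 mod 10 = 0, so the number is valid.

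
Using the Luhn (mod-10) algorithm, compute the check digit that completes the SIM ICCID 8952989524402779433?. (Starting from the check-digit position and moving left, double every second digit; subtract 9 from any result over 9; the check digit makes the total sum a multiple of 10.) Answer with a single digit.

Partial digits right→left: 3 3 4 9 7 7 2 0 4 4 2 5 9 8 9 2 5 9 8
Double every second digit counting from the check-digit position (so the 1st, 3rd, 5th, ... of the partial from the right).
  doubled (with −9 where >9): 6 8 5 4 8 4 9 9 1 7 → sum 61
  kept as-is: 3 9 7 0 4 5 8 2 9 → sum 47
Total = 61 + 47 = 108.
Check digit = (10 − (108 mod 10)) mod 10 = 2.

2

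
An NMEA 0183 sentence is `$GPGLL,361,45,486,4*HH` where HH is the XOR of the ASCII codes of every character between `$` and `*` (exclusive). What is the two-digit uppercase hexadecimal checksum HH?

XOR the ASCII codes of the payload characters:
  'G' = 0x47 → acc = 0x47
  'P' = 0x50 → acc = 0x17
  'G' = 0x47 → acc = 0x50
  'L' = 0x4C → acc = 0x1C
  'L' = 0x4C → acc = 0x50
  ',' = 0x2C → acc = 0x7C
  '3' = 0x33 → acc = 0x4F
  '6' = 0x36 → acc = 0x79
  '1' = 0x31 → acc = 0x48
  ',' = 0x2C → acc = 0x64
  '4' = 0x34 → acc = 0x50
  '5' = 0x35 → acc = 0x65
  ',' = 0x2C → acc = 0x49
  '4' = 0x34 → acc = 0x7D
  '8' = 0x38 → acc = 0x45
  '6' = 0x36 → acc = 0x73
  ',' = 0x2C → acc = 0x5F
  '4' = 0x34 → acc = 0x6B
Checksum = 0x6B.

6B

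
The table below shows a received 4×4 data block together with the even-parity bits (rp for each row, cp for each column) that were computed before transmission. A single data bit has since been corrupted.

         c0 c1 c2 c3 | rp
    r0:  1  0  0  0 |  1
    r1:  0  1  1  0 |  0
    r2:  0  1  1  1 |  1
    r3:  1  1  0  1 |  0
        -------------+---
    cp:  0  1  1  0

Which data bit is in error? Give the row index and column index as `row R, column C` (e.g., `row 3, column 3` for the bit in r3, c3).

Recompute each row's even parity and compare to rp:
  r0: data parity 1, sent rp 1 → ok
  r1: data parity 0, sent rp 0 → ok
  r2: data parity 1, sent rp 1 → ok
  r3: data parity 1, sent rp 0 → mismatch
Recompute each column's even parity and compare to cp:
  c0: data parity 0, sent cp 0 → ok
  c1: data parity 1, sent cp 1 → ok
  c2: data parity 0, sent cp 1 → mismatch
  c3: data parity 0, sent cp 0 → ok
Exactly one row (r3) and one column (c2) fail → the flipped bit is at their intersection.

row 3, column 2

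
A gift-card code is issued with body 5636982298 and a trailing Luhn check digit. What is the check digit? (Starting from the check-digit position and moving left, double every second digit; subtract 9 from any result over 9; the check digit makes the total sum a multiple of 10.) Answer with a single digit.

8

Partial digits right→left: 8 9 2 2 8 9 6 3 6 5
Double every second digit counting from the check-digit position (so the 1st, 3rd, 5th, ... of the partial from the right).
  doubled (with −9 where >9): 7 4 7 3 3 → sum 24
  kept as-is: 9 2 9 3 5 → sum 28
Total = 24 + 28 = 52.
Check digit = (10 − (52 mod 10)) mod 10 = 8.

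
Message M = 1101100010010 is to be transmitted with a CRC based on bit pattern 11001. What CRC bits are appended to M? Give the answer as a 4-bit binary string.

0011

Append 4 zeros: 11011000100100000. Divide by 11001 (XOR where the leading bit is 1):
  pos 0: 11011 XOR 11001 = 00010
  pos 3: 10000 XOR 11001 = 01001
  pos 4: 10011 XOR 11001 = 01010
  pos 5: 10100 XOR 11001 = 01101
  pos 6: 11010 XOR 11001 = 00011
  pos 9: 11100 XOR 11001 = 00101
  pos 11: 10100 XOR 11001 = 01101
  pos 12: 11010 XOR 11001 = 00011
Remainder (last 4 bits) = 0011. This is the CRC / FCS.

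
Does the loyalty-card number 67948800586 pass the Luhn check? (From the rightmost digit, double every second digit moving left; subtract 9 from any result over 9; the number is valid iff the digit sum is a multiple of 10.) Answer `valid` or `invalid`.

invalid

From the right, keep odd positions and double even positions (subtract 9 from any doubled value over 9):
  doubled (positions 2,4,...): 7 0 7 8 5 → sum 27
  kept (positions 1,3,...): 6 5 0 8 9 6 → sum 34
Total = 61.
61 mod 10 = 1, so the number is invalid.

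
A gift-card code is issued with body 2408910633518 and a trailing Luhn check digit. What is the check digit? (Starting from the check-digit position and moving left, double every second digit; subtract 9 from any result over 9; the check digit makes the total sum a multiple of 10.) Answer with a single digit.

0

Partial digits right→left: 8 1 5 3 3 6 0 1 9 8 0 4 2
Double every second digit counting from the check-digit position (so the 1st, 3rd, 5th, ... of the partial from the right).
  doubled (with −9 where >9): 7 1 6 0 9 0 4 → sum 27
  kept as-is: 1 3 6 1 8 4 → sum 23
Total = 27 + 23 = 50.
Check digit = (10 − (50 mod 10)) mod 10 = 0.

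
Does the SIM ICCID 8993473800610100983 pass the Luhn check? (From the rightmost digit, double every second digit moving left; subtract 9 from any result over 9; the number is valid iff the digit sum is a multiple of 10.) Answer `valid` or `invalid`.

From the right, keep odd positions and double even positions (subtract 9 from any doubled value over 9):
  doubled (positions 2,4,...): 7 0 2 2 0 7 5 6 9 → sum 38
  kept (positions 1,3,...): 3 9 0 0 6 0 3 4 9 8 → sum 42
Total = 80.
80 mod 10 = 0, so the number is valid.

valid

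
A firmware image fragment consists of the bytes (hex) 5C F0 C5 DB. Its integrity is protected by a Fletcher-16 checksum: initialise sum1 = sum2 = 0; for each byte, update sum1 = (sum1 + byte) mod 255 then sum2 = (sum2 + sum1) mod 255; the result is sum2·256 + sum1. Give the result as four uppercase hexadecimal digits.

Running sums (mod 255):
  after byte 0 (5C): sum1=92, sum2=92
  after byte 1 (F0): sum1=77, sum2=169
  after byte 2 (C5): sum1=19, sum2=188
  after byte 3 (DB): sum1=238, sum2=171
Checksum = sum2·256 + sum1 = 171·256 + 238 = 44014 = 0xABEE.

ABEE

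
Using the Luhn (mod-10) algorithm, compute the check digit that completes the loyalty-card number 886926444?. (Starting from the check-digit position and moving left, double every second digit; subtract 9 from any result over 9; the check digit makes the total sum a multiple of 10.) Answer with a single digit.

Partial digits right→left: 4 4 4 6 2 9 6 8 8
Double every second digit counting from the check-digit position (so the 1st, 3rd, 5th, ... of the partial from the right).
  doubled (with −9 where >9): 8 8 4 3 7 → sum 30
  kept as-is: 4 6 9 8 → sum 27
Total = 30 + 27 = 57.
Check digit = (10 − (57 mod 10)) mod 10 = 3.

3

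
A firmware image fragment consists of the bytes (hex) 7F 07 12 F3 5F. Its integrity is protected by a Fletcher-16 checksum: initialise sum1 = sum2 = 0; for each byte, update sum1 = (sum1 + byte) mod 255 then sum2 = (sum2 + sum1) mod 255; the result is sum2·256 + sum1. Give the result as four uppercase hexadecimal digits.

Running sums (mod 255):
  after byte 0 (7F): sum1=127, sum2=127
  after byte 1 (07): sum1=134, sum2=6
  after byte 2 (12): sum1=152, sum2=158
  after byte 3 (F3): sum1=140, sum2=43
  after byte 4 (5F): sum1=235, sum2=23
Checksum = sum2·256 + sum1 = 23·256 + 235 = 6123 = 0x17EB.

17EB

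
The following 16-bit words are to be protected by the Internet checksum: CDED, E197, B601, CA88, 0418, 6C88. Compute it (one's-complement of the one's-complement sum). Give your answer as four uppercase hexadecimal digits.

5F4F

One's-complement addition (fold any carry out of bit 15 back into bit 0):
  0xCDED + 0xE197 = 0x1AF84 → wrap carry → 0xAF85
  0xAF85 + 0xB601 = 0x16586 → wrap carry → 0x6587
  0x6587 + 0xCA88 = 0x1300F → wrap carry → 0x3010
  0x3010 + 0x0418 = 0x03428
  0x3428 + 0x6C88 = 0x0A0B0
One's-complement sum = 0xA0B0.
Checksum = ~0xA0B0 & 0xFFFF = 0x5F4F.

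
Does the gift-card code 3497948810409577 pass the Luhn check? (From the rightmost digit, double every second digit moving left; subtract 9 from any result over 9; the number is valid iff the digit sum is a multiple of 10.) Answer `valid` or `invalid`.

From the right, keep odd positions and double even positions (subtract 9 from any doubled value over 9):
  doubled (positions 2,4,...): 5 9 8 2 7 9 9 6 → sum 55
  kept (positions 1,3,...): 7 5 0 0 8 4 7 4 → sum 35
Total = 90.
90 mod 10 = 0, so the number is valid.

valid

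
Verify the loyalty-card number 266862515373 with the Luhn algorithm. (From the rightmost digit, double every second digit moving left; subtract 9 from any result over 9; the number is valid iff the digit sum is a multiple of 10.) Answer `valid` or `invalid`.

From the right, keep odd positions and double even positions (subtract 9 from any doubled value over 9):
  doubled (positions 2,4,...): 5 1 1 3 3 4 → sum 17
  kept (positions 1,3,...): 3 3 1 2 8 6 → sum 23
Total = 40.
40 mod 10 = 0, so the number is valid.

valid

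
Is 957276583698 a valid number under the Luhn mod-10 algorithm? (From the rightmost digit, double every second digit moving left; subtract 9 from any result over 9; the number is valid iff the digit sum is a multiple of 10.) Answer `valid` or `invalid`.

From the right, keep odd positions and double even positions (subtract 9 from any doubled value over 9):
  doubled (positions 2,4,...): 9 6 1 5 5 9 → sum 35
  kept (positions 1,3,...): 8 6 8 6 2 5 → sum 35
Total = 70.
70 mod 10 = 0, so the number is valid.

valid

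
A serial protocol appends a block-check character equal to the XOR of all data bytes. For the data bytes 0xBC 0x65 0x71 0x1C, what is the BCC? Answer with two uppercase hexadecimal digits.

B4

XOR the bytes together:
  start with 0xBC
  0xBC ⊕ 0x65 = 0xD9
  0xD9 ⊕ 0x71 = 0xA8
  0xA8 ⊕ 0x1C = 0xB4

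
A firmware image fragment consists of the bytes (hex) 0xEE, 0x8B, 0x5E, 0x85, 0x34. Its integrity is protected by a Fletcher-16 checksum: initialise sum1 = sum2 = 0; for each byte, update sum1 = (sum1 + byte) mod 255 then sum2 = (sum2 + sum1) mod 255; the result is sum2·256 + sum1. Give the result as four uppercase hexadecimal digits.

Running sums (mod 255):
  after byte 0 (0xEE): sum1=238, sum2=238
  after byte 1 (0x8B): sum1=122, sum2=105
  after byte 2 (0x5E): sum1=216, sum2=66
  after byte 3 (0x85): sum1=94, sum2=160
  after byte 4 (0x34): sum1=146, sum2=51
Checksum = sum2·256 + sum1 = 51·256 + 146 = 13202 = 0x3392.

3392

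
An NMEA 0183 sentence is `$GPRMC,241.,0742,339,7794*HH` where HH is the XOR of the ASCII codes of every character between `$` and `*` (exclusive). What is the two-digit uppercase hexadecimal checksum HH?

67

XOR the ASCII codes of the payload characters:
  'G' = 0x47 → acc = 0x47
  'P' = 0x50 → acc = 0x17
  'R' = 0x52 → acc = 0x45
  'M' = 0x4D → acc = 0x08
  'C' = 0x43 → acc = 0x4B
  ',' = 0x2C → acc = 0x67
  '2' = 0x32 → acc = 0x55
  '4' = 0x34 → acc = 0x61
  '1' = 0x31 → acc = 0x50
  '.' = 0x2E → acc = 0x7E
  ',' = 0x2C → acc = 0x52
  '0' = 0x30 → acc = 0x62
  '7' = 0x37 → acc = 0x55
  '4' = 0x34 → acc = 0x61
  '2' = 0x32 → acc = 0x53
  ',' = 0x2C → acc = 0x7F
  '3' = 0x33 → acc = 0x4C
  '3' = 0x33 → acc = 0x7F
  '9' = 0x39 → acc = 0x46
  ',' = 0x2C → acc = 0x6A
  '7' = 0x37 → acc = 0x5D
  '7' = 0x37 → acc = 0x6A
  '9' = 0x39 → acc = 0x53
  '4' = 0x34 → acc = 0x67
Checksum = 0x67.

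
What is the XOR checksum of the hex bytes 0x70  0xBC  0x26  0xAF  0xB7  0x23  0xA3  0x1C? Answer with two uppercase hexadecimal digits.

6E

XOR the bytes together:
  start with 0x70
  0x70 ⊕ 0xBC = 0xCC
  0xCC ⊕ 0x26 = 0xEA
  0xEA ⊕ 0xAF = 0x45
  0x45 ⊕ 0xB7 = 0xF2
  0xF2 ⊕ 0x23 = 0xD1
  0xD1 ⊕ 0xA3 = 0x72
  0x72 ⊕ 0x1C = 0x6E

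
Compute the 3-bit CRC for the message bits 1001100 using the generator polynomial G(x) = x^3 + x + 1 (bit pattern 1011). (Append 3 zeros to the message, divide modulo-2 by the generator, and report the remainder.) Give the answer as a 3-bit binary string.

Append 3 zeros: 1001100000. Divide by 1011 (XOR where the leading bit is 1):
  pos 0: 1001 XOR 1011 = 0010
  pos 2: 1010 XOR 1011 = 0001
  pos 5: 1000 XOR 1011 = 0011
Remainder (last 3 bits) = 110. This is the CRC / FCS.

110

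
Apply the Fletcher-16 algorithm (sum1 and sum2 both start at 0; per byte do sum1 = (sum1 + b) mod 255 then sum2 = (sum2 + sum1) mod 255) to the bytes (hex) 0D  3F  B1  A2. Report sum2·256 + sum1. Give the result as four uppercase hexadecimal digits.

Running sums (mod 255):
  after byte 0 (0D): sum1=13, sum2=13
  after byte 1 (3F): sum1=76, sum2=89
  after byte 2 (B1): sum1=253, sum2=87
  after byte 3 (A2): sum1=160, sum2=247
Checksum = sum2·256 + sum1 = 247·256 + 160 = 63392 = 0xF7A0.

F7A0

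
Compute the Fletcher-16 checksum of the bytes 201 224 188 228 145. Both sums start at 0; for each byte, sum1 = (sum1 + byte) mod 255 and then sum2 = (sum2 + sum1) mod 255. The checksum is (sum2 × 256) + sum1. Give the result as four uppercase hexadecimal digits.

06DD

Running sums (mod 255):
  after byte 0 (201): sum1=201, sum2=201
  after byte 1 (224): sum1=170, sum2=116
  after byte 2 (188): sum1=103, sum2=219
  after byte 3 (228): sum1=76, sum2=40
  after byte 4 (145): sum1=221, sum2=6
Checksum = sum2·256 + sum1 = 6·256 + 221 = 1757 = 0x06DD.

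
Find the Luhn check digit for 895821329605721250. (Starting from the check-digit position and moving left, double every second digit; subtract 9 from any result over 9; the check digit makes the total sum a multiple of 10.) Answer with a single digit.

Partial digits right→left: 0 5 2 1 2 7 5 0 6 9 2 3 1 2 8 5 9 8
Double every second digit counting from the check-digit position (so the 1st, 3rd, 5th, ... of the partial from the right).
  doubled (with −9 where >9): 0 4 4 1 3 4 2 7 9 → sum 34
  kept as-is: 5 1 7 0 9 3 2 5 8 → sum 40
Total = 34 + 40 = 74.
Check digit = (10 − (74 mod 10)) mod 10 = 6.

6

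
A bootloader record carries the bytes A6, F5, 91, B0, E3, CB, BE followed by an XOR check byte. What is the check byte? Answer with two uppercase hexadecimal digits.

XOR the bytes together:
  start with 0xA6
  0xA6 ⊕ 0xF5 = 0x53
  0x53 ⊕ 0x91 = 0xC2
  0xC2 ⊕ 0xB0 = 0x72
  0x72 ⊕ 0xE3 = 0x91
  0x91 ⊕ 0xCB = 0x5A
  0x5A ⊕ 0xBE = 0xE4

E4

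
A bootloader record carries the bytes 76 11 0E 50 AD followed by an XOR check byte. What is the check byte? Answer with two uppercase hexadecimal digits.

XOR the bytes together:
  start with 0x76
  0x76 ⊕ 0x11 = 0x67
  0x67 ⊕ 0x0E = 0x69
  0x69 ⊕ 0x50 = 0x39
  0x39 ⊕ 0xAD = 0x94

94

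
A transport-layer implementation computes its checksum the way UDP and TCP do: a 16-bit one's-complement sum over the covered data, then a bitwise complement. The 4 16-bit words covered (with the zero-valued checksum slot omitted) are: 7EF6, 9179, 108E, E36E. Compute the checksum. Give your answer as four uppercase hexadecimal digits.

FB92

One's-complement addition (fold any carry out of bit 15 back into bit 0):
  0x7EF6 + 0x9179 = 0x1106F → wrap carry → 0x1070
  0x1070 + 0x108E = 0x020FE
  0x20FE + 0xE36E = 0x1046C → wrap carry → 0x046D
One's-complement sum = 0x046D.
Checksum = ~0x046D & 0xFFFF = 0xFB92.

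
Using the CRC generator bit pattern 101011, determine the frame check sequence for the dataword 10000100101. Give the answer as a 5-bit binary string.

11110

Append 5 zeros: 1000010010100000. Divide by 101011 (XOR where the leading bit is 1):
  pos 0: 100001 XOR 101011 = 001010
  pos 2: 101000 XOR 101011 = 000011
  pos 6: 111010 XOR 101011 = 010001
  pos 7: 100010 XOR 101011 = 001001
  pos 9: 100100 XOR 101011 = 001111
Remainder (last 5 bits) = 11110. This is the CRC / FCS.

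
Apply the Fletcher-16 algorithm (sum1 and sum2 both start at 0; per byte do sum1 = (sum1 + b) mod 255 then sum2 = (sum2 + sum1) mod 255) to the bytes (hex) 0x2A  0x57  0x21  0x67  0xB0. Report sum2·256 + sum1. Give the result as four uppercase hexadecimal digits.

13BA

Running sums (mod 255):
  after byte 0 (0x2A): sum1=42, sum2=42
  after byte 1 (0x57): sum1=129, sum2=171
  after byte 2 (0x21): sum1=162, sum2=78
  after byte 3 (0x67): sum1=10, sum2=88
  after byte 4 (0xB0): sum1=186, sum2=19
Checksum = sum2·256 + sum1 = 19·256 + 186 = 5050 = 0x13BA.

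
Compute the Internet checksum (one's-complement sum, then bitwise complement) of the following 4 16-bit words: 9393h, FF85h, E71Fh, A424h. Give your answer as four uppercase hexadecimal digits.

One's-complement addition (fold any carry out of bit 15 back into bit 0):
  0x9393 + 0xFF85 = 0x19318 → wrap carry → 0x9319
  0x9319 + 0xE71F = 0x17A38 → wrap carry → 0x7A39
  0x7A39 + 0xA424 = 0x11E5D → wrap carry → 0x1E5E
One's-complement sum = 0x1E5E.
Checksum = ~0x1E5E & 0xFFFF = 0xE1A1.

E1A1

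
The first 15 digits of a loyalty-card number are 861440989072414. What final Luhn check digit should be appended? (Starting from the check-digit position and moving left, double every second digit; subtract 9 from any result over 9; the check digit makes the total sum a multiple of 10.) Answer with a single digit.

Partial digits right→left: 4 1 4 2 7 0 9 8 9 0 4 4 1 6 8
Double every second digit counting from the check-digit position (so the 1st, 3rd, 5th, ... of the partial from the right).
  doubled (with −9 where >9): 8 8 5 9 9 8 2 7 → sum 56
  kept as-is: 1 2 0 8 0 4 6 → sum 21
Total = 56 + 21 = 77.
Check digit = (10 − (77 mod 10)) mod 10 = 3.

3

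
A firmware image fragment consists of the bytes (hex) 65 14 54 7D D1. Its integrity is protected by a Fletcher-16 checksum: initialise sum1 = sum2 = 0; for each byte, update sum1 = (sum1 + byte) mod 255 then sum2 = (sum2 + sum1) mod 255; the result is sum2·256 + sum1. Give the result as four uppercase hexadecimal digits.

Running sums (mod 255):
  after byte 0 (65): sum1=101, sum2=101
  after byte 1 (14): sum1=121, sum2=222
  after byte 2 (54): sum1=205, sum2=172
  after byte 3 (7D): sum1=75, sum2=247
  after byte 4 (D1): sum1=29, sum2=21
Checksum = sum2·256 + sum1 = 21·256 + 29 = 5405 = 0x151D.

151D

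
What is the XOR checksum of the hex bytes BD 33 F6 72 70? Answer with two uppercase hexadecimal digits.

XOR the bytes together:
  start with 0xBD
  0xBD ⊕ 0x33 = 0x8E
  0x8E ⊕ 0xF6 = 0x78
  0x78 ⊕ 0x72 = 0x0A
  0x0A ⊕ 0x70 = 0x7A

7A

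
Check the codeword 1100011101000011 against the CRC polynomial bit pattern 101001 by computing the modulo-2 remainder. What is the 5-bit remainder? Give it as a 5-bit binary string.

00000

Modulo-2 division of 1100011101000011 by 101001:
  pos 0: 110001 XOR 101001 = 011000
  pos 1: 110001 XOR 101001 = 011000
  pos 2: 110001 XOR 101001 = 011000
  pos 3: 110000 XOR 101001 = 011001
  pos 4: 110011 XOR 101001 = 011010
  pos 5: 110100 XOR 101001 = 011101
  pos 6: 111010 XOR 101001 = 010011
  pos 7: 100110 XOR 101001 = 001111
  pos 9: 111101 XOR 101001 = 010100
  pos 10: 101001 XOR 101001 = 000000
Remainder = 00000 (zero — the frame passes the CRC check).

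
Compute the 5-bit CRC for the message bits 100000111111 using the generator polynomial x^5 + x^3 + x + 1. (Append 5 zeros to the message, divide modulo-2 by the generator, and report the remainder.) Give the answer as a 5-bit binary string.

Append 5 zeros: 10000011111100000. Divide by 101011 (XOR where the leading bit is 1):
  pos 0: 100000 XOR 101011 = 001011
  pos 2: 101111 XOR 101011 = 000100
  pos 5: 100111 XOR 101011 = 001100
  pos 7: 110010 XOR 101011 = 011001
  pos 8: 110010 XOR 101011 = 011001
  pos 9: 110010 XOR 101011 = 011001
  pos 10: 110010 XOR 101011 = 011001
  pos 11: 110010 XOR 101011 = 011001
Remainder (last 5 bits) = 11001. This is the CRC / FCS.

11001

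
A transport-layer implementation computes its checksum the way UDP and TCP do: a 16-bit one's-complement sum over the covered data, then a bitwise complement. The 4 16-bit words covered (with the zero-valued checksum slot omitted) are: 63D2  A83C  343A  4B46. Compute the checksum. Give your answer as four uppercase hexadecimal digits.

7470

One's-complement addition (fold any carry out of bit 15 back into bit 0):
  0x63D2 + 0xA83C = 0x10C0E → wrap carry → 0x0C0F
  0x0C0F + 0x343A = 0x04049
  0x4049 + 0x4B46 = 0x08B8F
One's-complement sum = 0x8B8F.
Checksum = ~0x8B8F & 0xFFFF = 0x7470.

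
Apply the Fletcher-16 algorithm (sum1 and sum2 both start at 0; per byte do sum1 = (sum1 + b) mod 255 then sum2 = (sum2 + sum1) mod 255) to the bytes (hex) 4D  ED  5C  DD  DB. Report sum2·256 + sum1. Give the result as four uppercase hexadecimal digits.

Running sums (mod 255):
  after byte 0 (4D): sum1=77, sum2=77
  after byte 1 (ED): sum1=59, sum2=136
  after byte 2 (5C): sum1=151, sum2=32
  after byte 3 (DD): sum1=117, sum2=149
  after byte 4 (DB): sum1=81, sum2=230
Checksum = sum2·256 + sum1 = 230·256 + 81 = 58961 = 0xE651.

E651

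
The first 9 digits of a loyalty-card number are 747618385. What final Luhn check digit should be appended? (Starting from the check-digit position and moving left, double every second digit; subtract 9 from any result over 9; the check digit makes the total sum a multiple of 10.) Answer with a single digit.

5

Partial digits right→left: 5 8 3 8 1 6 7 4 7
Double every second digit counting from the check-digit position (so the 1st, 3rd, 5th, ... of the partial from the right).
  doubled (with −9 where >9): 1 6 2 5 5 → sum 19
  kept as-is: 8 8 6 4 → sum 26
Total = 19 + 26 = 45.
Check digit = (10 − (45 mod 10)) mod 10 = 5.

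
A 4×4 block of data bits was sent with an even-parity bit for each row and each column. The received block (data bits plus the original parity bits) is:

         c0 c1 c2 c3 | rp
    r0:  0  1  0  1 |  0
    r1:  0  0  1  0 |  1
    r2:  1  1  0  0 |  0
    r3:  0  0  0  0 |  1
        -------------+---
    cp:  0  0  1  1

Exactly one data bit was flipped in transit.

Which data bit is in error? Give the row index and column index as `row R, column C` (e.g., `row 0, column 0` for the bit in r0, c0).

row 3, column 0

Recompute each row's even parity and compare to rp:
  r0: data parity 0, sent rp 0 → ok
  r1: data parity 1, sent rp 1 → ok
  r2: data parity 0, sent rp 0 → ok
  r3: data parity 0, sent rp 1 → mismatch
Recompute each column's even parity and compare to cp:
  c0: data parity 1, sent cp 0 → mismatch
  c1: data parity 0, sent cp 0 → ok
  c2: data parity 1, sent cp 1 → ok
  c3: data parity 1, sent cp 1 → ok
Exactly one row (r3) and one column (c0) fail → the flipped bit is at their intersection.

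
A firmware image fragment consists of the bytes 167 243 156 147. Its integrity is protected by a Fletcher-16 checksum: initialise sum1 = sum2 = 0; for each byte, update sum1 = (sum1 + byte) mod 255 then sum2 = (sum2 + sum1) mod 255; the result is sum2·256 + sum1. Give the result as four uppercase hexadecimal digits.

47CB

Running sums (mod 255):
  after byte 0 (167): sum1=167, sum2=167
  after byte 1 (243): sum1=155, sum2=67
  after byte 2 (156): sum1=56, sum2=123
  after byte 3 (147): sum1=203, sum2=71
Checksum = sum2·256 + sum1 = 71·256 + 203 = 18379 = 0x47CB.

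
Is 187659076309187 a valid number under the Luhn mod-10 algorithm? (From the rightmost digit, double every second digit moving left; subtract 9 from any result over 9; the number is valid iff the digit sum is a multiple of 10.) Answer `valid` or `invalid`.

invalid

From the right, keep odd positions and double even positions (subtract 9 from any doubled value over 9):
  doubled (positions 2,4,...): 7 9 6 5 9 3 7 → sum 46
  kept (positions 1,3,...): 7 1 0 6 0 5 7 1 → sum 27
Total = 73.
73 mod 10 = 3, so the number is invalid.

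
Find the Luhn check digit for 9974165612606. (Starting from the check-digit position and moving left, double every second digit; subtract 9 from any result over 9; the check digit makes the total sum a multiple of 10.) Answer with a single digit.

Partial digits right→left: 6 0 6 2 1 6 5 6 1 4 7 9 9
Double every second digit counting from the check-digit position (so the 1st, 3rd, 5th, ... of the partial from the right).
  doubled (with −9 where >9): 3 3 2 1 2 5 9 → sum 25
  kept as-is: 0 2 6 6 4 9 → sum 27
Total = 25 + 27 = 52.
Check digit = (10 − (52 mod 10)) mod 10 = 8.

8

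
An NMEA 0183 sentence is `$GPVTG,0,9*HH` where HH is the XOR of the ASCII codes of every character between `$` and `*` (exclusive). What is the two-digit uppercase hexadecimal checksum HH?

XOR the ASCII codes of the payload characters:
  'G' = 0x47 → acc = 0x47
  'P' = 0x50 → acc = 0x17
  'V' = 0x56 → acc = 0x41
  'T' = 0x54 → acc = 0x15
  'G' = 0x47 → acc = 0x52
  ',' = 0x2C → acc = 0x7E
  '0' = 0x30 → acc = 0x4E
  ',' = 0x2C → acc = 0x62
  '9' = 0x39 → acc = 0x5B
Checksum = 0x5B.

5B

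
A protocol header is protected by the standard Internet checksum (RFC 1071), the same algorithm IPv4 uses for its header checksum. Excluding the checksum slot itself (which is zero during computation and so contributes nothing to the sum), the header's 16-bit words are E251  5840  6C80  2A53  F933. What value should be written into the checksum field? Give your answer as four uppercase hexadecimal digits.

One's-complement addition (fold any carry out of bit 15 back into bit 0):
  0xE251 + 0x5840 = 0x13A91 → wrap carry → 0x3A92
  0x3A92 + 0x6C80 = 0x0A712
  0xA712 + 0x2A53 = 0x0D165
  0xD165 + 0xF933 = 0x1CA98 → wrap carry → 0xCA99
One's-complement sum = 0xCA99.
Checksum = ~0xCA99 & 0xFFFF = 0x3566.

3566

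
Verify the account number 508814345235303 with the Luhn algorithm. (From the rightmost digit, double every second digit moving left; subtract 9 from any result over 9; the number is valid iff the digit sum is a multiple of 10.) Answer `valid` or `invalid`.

invalid

From the right, keep odd positions and double even positions (subtract 9 from any doubled value over 9):
  doubled (positions 2,4,...): 0 1 4 8 8 7 0 → sum 28
  kept (positions 1,3,...): 3 3 3 5 3 1 8 5 → sum 31
Total = 59.
59 mod 10 = 9, so the number is invalid.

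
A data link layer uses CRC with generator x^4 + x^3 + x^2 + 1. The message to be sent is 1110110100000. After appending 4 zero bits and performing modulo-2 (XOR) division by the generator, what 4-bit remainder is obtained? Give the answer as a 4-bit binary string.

1001

Append 4 zeros: 11101101000000000. Divide by 11101 (XOR where the leading bit is 1):
  pos 0: 11101 XOR 11101 = 00000
  pos 5: 10100 XOR 11101 = 01001
  pos 6: 10010 XOR 11101 = 01111
  pos 7: 11110 XOR 11101 = 00011
  pos 10: 11000 XOR 11101 = 00101
  pos 12: 10100 XOR 11101 = 01001
Remainder (last 4 bits) = 1001. This is the CRC / FCS.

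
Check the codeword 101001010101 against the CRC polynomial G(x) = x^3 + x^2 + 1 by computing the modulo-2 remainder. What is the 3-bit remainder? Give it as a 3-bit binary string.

Modulo-2 division of 101001010101 by 1101:
  pos 0: 1010 XOR 1101 = 0111
  pos 1: 1110 XOR 1101 = 0011
  pos 3: 1110 XOR 1101 = 0011
  pos 5: 1110 XOR 1101 = 0011
  pos 7: 1110 XOR 1101 = 0011
Remainder = 111 (nonzero — an error is detected).

111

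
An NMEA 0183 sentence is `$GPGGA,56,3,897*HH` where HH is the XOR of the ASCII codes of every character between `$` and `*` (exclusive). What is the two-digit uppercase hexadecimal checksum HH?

7C

XOR the ASCII codes of the payload characters:
  'G' = 0x47 → acc = 0x47
  'P' = 0x50 → acc = 0x17
  'G' = 0x47 → acc = 0x50
  'G' = 0x47 → acc = 0x17
  'A' = 0x41 → acc = 0x56
  ',' = 0x2C → acc = 0x7A
  '5' = 0x35 → acc = 0x4F
  '6' = 0x36 → acc = 0x79
  ',' = 0x2C → acc = 0x55
  '3' = 0x33 → acc = 0x66
  ',' = 0x2C → acc = 0x4A
  '8' = 0x38 → acc = 0x72
  '9' = 0x39 → acc = 0x4B
  '7' = 0x37 → acc = 0x7C
Checksum = 0x7C.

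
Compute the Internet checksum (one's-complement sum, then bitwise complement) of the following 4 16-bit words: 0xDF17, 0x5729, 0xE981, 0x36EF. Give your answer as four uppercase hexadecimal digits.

A94D

One's-complement addition (fold any carry out of bit 15 back into bit 0):
  0xDF17 + 0x5729 = 0x13640 → wrap carry → 0x3641
  0x3641 + 0xE981 = 0x11FC2 → wrap carry → 0x1FC3
  0x1FC3 + 0x36EF = 0x056B2
One's-complement sum = 0x56B2.
Checksum = ~0x56B2 & 0xFFFF = 0xA94D.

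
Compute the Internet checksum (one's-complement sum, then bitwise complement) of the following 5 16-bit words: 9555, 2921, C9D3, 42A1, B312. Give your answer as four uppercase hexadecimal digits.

8201

One's-complement addition (fold any carry out of bit 15 back into bit 0):
  0x9555 + 0x2921 = 0x0BE76
  0xBE76 + 0xC9D3 = 0x18849 → wrap carry → 0x884A
  0x884A + 0x42A1 = 0x0CAEB
  0xCAEB + 0xB312 = 0x17DFD → wrap carry → 0x7DFE
One's-complement sum = 0x7DFE.
Checksum = ~0x7DFE & 0xFFFF = 0x8201.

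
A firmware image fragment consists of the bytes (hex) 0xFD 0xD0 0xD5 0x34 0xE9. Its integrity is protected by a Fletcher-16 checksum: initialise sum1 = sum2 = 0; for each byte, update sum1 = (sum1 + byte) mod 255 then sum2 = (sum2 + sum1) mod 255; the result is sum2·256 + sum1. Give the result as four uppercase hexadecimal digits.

Running sums (mod 255):
  after byte 0 (0xFD): sum1=253, sum2=253
  after byte 1 (0xD0): sum1=206, sum2=204
  after byte 2 (0xD5): sum1=164, sum2=113
  after byte 3 (0x34): sum1=216, sum2=74
  after byte 4 (0xE9): sum1=194, sum2=13
Checksum = sum2·256 + sum1 = 13·256 + 194 = 3522 = 0x0DC2.

0DC2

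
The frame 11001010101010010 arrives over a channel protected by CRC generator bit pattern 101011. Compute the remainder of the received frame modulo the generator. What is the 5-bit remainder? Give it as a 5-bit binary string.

Modulo-2 division of 11001010101010010 by 101011:
  pos 0: 110010 XOR 101011 = 011001
  pos 1: 110011 XOR 101011 = 011000
  pos 2: 110000 XOR 101011 = 011011
  pos 3: 110111 XOR 101011 = 011100
  pos 4: 111000 XOR 101011 = 010011
  pos 5: 100111 XOR 101011 = 001100
  pos 7: 110001 XOR 101011 = 011010
  pos 8: 110100 XOR 101011 = 011111
  pos 9: 111110 XOR 101011 = 010101
  pos 10: 101011 XOR 101011 = 000000
Remainder = 00000 (zero — the frame passes the CRC check).

00000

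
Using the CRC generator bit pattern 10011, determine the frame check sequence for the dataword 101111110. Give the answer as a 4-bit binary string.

Append 4 zeros: 1011111100000. Divide by 10011 (XOR where the leading bit is 1):
  pos 0: 10111 XOR 10011 = 00100
  pos 2: 10011 XOR 10011 = 00000
  pos 7: 10000 XOR 10011 = 00011
Remainder (last 4 bits) = 0110. This is the CRC / FCS.

0110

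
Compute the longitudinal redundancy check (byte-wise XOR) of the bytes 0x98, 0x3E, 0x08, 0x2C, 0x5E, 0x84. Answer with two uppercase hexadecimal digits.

58

XOR the bytes together:
  start with 0x98
  0x98 ⊕ 0x3E = 0xA6
  0xA6 ⊕ 0x08 = 0xAE
  0xAE ⊕ 0x2C = 0x82
  0x82 ⊕ 0x5E = 0xDC
  0xDC ⊕ 0x84 = 0x58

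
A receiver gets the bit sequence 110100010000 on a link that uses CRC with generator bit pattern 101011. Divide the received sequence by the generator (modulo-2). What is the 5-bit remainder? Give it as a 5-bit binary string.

00000

Modulo-2 division of 110100010000 by 101011:
  pos 0: 110100 XOR 101011 = 011111
  pos 1: 111110 XOR 101011 = 010101
  pos 2: 101011 XOR 101011 = 000000
Remainder = 00000 (zero — the frame passes the CRC check).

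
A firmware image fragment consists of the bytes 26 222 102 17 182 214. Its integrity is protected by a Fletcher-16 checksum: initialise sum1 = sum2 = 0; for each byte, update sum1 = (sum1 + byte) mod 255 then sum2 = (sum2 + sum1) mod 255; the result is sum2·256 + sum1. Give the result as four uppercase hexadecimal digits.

Running sums (mod 255):
  after byte 0 (26): sum1=26, sum2=26
  after byte 1 (222): sum1=248, sum2=19
  after byte 2 (102): sum1=95, sum2=114
  after byte 3 (17): sum1=112, sum2=226
  after byte 4 (182): sum1=39, sum2=10
  after byte 5 (214): sum1=253, sum2=8
Checksum = sum2·256 + sum1 = 8·256 + 253 = 2301 = 0x08FD.

08FD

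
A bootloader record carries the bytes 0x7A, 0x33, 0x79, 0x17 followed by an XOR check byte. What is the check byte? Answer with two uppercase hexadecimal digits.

XOR the bytes together:
  start with 0x7A
  0x7A ⊕ 0x33 = 0x49
  0x49 ⊕ 0x79 = 0x30
  0x30 ⊕ 0x17 = 0x27

27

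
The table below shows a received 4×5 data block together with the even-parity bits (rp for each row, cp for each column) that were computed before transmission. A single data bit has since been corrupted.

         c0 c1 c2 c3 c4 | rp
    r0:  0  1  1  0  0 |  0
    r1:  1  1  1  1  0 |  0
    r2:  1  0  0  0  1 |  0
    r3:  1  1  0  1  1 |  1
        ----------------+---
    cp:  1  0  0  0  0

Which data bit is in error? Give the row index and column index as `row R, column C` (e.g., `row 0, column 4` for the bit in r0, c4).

Recompute each row's even parity and compare to rp:
  r0: data parity 0, sent rp 0 → ok
  r1: data parity 0, sent rp 0 → ok
  r2: data parity 0, sent rp 0 → ok
  r3: data parity 0, sent rp 1 → mismatch
Recompute each column's even parity and compare to cp:
  c0: data parity 1, sent cp 1 → ok
  c1: data parity 1, sent cp 0 → mismatch
  c2: data parity 0, sent cp 0 → ok
  c3: data parity 0, sent cp 0 → ok
  c4: data parity 0, sent cp 0 → ok
Exactly one row (r3) and one column (c1) fail → the flipped bit is at their intersection.

row 3, column 1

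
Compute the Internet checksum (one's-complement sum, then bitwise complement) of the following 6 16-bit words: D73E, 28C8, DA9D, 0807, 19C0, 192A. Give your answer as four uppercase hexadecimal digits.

EA69

One's-complement addition (fold any carry out of bit 15 back into bit 0):
  0xD73E + 0x28C8 = 0x10006 → wrap carry → 0x0007
  0x0007 + 0xDA9D = 0x0DAA4
  0xDAA4 + 0x0807 = 0x0E2AB
  0xE2AB + 0x19C0 = 0x0FC6B
  0xFC6B + 0x192A = 0x11595 → wrap carry → 0x1596
One's-complement sum = 0x1596.
Checksum = ~0x1596 & 0xFFFF = 0xEA69.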